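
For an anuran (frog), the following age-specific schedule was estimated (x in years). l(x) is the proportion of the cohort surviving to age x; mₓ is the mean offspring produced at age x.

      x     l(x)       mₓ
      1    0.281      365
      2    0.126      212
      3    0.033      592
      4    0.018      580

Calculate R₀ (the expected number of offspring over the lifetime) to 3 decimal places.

159.253

R₀ = Σ l(x) mₓ:
  age 1: 0.281 × 365 = 102.5650
  age 2: 0.126 × 212 = 26.7120
  age 3: 0.033 × 592 = 19.5360
  age 4: 0.018 × 580 = 10.4400
R₀ = 102.5650 + 26.7120 + 19.5360 + 10.4400 = 159.2530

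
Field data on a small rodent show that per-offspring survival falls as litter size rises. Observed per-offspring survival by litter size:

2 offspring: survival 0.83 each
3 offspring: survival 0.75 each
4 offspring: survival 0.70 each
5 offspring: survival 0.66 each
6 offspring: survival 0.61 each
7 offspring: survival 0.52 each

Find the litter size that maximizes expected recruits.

6

Expected recruits = c × s(c):
  c=2: 2 × 0.83 = 1.660
  c=3: 3 × 0.75 = 2.250
  c=4: 4 × 0.70 = 2.800
  c=5: 5 × 0.66 = 3.300
  c=6: 6 × 0.61 = 3.660
  c=7: 7 × 0.52 = 3.640
Maximum at c = 6 (3.660 recruits).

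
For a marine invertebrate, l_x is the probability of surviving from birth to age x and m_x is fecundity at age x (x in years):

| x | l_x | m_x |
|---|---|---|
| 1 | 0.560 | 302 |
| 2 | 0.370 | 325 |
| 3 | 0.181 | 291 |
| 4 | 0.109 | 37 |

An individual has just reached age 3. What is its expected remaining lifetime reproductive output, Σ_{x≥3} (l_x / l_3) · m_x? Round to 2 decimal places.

l_3 = 0.181. Conditional survival from age 3 to x is l_x / l_3.
  x=3: (0.181/0.181) × 291 = 291.0000
  x=4: (0.109/0.181) × 37 = 22.2818
Sum = 291.0000 + 22.2818 = 313.2818

313.28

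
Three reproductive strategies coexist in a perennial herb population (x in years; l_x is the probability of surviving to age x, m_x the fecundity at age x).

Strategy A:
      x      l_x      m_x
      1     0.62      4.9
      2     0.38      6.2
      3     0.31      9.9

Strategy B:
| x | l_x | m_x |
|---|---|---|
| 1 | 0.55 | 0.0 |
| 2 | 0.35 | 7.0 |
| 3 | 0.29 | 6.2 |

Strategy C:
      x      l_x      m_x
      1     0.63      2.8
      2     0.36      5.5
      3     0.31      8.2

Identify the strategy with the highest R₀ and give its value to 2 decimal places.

8.46

Strategy A: R₀ = 0.62×4.9 + 0.38×6.2 + 0.31×9.9 = 8.4630
Strategy B: R₀ = 0.55×0.0 + 0.35×7.0 + 0.29×6.2 = 4.2480
Strategy C: R₀ = 0.63×2.8 + 0.36×5.5 + 0.31×8.2 = 6.2860
Highest R₀: strategy A with 8.4630.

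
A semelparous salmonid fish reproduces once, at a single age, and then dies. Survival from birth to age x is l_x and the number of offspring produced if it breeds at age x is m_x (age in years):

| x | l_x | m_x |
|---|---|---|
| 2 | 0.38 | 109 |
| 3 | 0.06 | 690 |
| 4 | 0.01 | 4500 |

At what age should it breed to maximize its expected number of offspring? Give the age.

Expected offspring if breeding at age x = l_x × m_x:
  age 2: 0.38 × 109 = 41.420
  age 3: 0.06 × 690 = 41.400
  age 4: 0.01 × 4500 = 45.000
Maximum at age 4 (45.000).

4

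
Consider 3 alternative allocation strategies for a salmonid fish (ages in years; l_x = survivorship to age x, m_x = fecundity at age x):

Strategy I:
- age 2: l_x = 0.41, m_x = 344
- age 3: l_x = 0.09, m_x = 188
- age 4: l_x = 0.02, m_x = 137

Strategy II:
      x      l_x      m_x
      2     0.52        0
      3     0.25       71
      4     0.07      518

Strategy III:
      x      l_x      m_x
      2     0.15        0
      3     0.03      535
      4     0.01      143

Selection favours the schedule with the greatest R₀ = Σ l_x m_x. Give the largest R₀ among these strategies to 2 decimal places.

160.70

Strategy I: R₀ = 0.41×344 + 0.09×188 + 0.02×137 = 160.7000
Strategy II: R₀ = 0.52×0 + 0.25×71 + 0.07×518 = 54.0100
Strategy III: R₀ = 0.15×0 + 0.03×535 + 0.01×143 = 17.4800
Highest R₀: strategy I with 160.7000.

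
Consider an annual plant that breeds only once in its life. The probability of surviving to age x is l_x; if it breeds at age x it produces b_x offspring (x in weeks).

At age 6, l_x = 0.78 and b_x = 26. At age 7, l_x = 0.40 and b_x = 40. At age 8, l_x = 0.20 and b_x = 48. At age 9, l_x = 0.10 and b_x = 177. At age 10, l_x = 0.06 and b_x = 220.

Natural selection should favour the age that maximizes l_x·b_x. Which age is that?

6

Expected offspring if breeding at age x = l_x × b_x:
  age 6: 0.78 × 26 = 20.280
  age 7: 0.40 × 40 = 16.000
  age 8: 0.20 × 48 = 9.600
  age 9: 0.10 × 177 = 17.700
  age 10: 0.06 × 220 = 13.200
Maximum at age 6 (20.280).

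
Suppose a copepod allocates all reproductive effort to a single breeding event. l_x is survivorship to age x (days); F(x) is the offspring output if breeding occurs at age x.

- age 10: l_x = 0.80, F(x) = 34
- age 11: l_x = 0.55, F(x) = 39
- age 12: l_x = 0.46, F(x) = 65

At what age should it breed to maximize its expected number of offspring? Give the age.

12

Expected offspring if breeding at age x = l_x × F(x):
  age 10: 0.80 × 34 = 27.200
  age 11: 0.55 × 39 = 21.450
  age 12: 0.46 × 65 = 29.900
Maximum at age 12 (29.900).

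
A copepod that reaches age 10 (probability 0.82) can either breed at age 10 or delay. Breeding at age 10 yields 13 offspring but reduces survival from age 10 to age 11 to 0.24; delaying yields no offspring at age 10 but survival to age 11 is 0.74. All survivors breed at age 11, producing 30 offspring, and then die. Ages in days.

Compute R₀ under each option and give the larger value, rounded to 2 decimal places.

breed at age 10: R₀ = 0.82 × (13 + 0.24 × 30) = 0.82 × 20.2000 = 16.5640
delay to age 11: R₀ = 0.82 × (0.74 × 30) = 0.82 × 22.2000 = 18.2040
Higher: delay to age 11 (18.2040).

18.20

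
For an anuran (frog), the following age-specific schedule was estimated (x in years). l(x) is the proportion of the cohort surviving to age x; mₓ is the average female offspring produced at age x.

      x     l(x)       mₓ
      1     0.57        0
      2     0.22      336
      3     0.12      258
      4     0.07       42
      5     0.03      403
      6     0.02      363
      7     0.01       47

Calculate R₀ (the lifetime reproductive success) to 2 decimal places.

127.64

R₀ = Σ l(x) mₓ:
  age 1: 0.57 × 0 = 0.0000
  age 2: 0.22 × 336 = 73.9200
  age 3: 0.12 × 258 = 30.9600
  age 4: 0.07 × 42 = 2.9400
  age 5: 0.03 × 403 = 12.0900
  age 6: 0.02 × 363 = 7.2600
  age 7: 0.01 × 47 = 0.4700
R₀ = 0.0000 + 73.9200 + 30.9600 + 2.9400 + 12.0900 + 7.2600 + 0.4700 = 127.6400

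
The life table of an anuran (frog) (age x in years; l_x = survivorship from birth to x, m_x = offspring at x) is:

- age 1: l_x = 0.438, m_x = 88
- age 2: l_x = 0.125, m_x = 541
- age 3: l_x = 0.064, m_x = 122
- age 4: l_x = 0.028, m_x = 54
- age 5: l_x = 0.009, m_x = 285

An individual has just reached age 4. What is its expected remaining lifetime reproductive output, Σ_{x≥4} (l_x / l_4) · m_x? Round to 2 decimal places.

145.61

l_4 = 0.028. Conditional survival from age 4 to x is l_x / l_4.
  x=4: (0.028/0.028) × 54 = 54.0000
  x=5: (0.009/0.028) × 285 = 91.6071
Sum = 54.0000 + 91.6071 = 145.6071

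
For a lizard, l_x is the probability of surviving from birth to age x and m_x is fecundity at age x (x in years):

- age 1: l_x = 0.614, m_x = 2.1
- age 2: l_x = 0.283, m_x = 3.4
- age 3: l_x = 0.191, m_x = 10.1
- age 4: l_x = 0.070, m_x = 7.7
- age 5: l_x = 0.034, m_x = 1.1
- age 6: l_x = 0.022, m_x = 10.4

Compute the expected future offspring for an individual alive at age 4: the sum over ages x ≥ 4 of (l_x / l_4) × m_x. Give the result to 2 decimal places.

11.50

l_4 = 0.070. Conditional survival from age 4 to x is l_x / l_4.
  x=4: (0.070/0.070) × 7.7 = 7.7000
  x=5: (0.034/0.070) × 1.1 = 0.5343
  x=6: (0.022/0.070) × 10.4 = 3.2686
Sum = 7.7000 + 0.5343 + 3.2686 = 11.5029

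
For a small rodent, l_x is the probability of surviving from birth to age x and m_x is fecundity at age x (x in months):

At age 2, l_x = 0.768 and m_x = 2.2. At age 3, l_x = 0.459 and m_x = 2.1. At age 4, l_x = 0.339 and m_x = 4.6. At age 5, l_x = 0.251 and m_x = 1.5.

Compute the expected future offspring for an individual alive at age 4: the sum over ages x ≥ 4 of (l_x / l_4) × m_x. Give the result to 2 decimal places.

l_4 = 0.339. Conditional survival from age 4 to x is l_x / l_4.
  x=4: (0.339/0.339) × 4.6 = 4.6000
  x=5: (0.251/0.339) × 1.5 = 1.1106
Sum = 4.6000 + 1.1106 = 5.7106

5.71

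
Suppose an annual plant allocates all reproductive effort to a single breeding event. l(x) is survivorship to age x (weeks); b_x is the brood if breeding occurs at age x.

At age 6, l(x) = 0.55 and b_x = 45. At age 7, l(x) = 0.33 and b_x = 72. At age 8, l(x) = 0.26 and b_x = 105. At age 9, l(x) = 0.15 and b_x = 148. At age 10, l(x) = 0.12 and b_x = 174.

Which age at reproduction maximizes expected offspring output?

Expected offspring if breeding at age x = l(x) × b_x:
  age 6: 0.55 × 45 = 24.750
  age 7: 0.33 × 72 = 23.760
  age 8: 0.26 × 105 = 27.300
  age 9: 0.15 × 148 = 22.200
  age 10: 0.12 × 174 = 20.880
Maximum at age 8 (27.300).

8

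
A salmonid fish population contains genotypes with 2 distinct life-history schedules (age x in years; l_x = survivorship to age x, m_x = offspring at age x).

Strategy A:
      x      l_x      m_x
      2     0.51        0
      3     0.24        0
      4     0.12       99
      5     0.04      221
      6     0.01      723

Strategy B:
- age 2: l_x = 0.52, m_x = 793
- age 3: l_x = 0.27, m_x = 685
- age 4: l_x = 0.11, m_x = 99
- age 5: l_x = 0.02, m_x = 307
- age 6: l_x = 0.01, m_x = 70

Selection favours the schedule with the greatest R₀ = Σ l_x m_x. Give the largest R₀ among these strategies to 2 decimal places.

Strategy A: R₀ = 0.51×0 + 0.24×0 + 0.12×99 + 0.04×221 + 0.01×723 = 27.9500
Strategy B: R₀ = 0.52×793 + 0.27×685 + 0.11×99 + 0.02×307 + 0.01×70 = 615.0400
Highest R₀: strategy B with 615.0400.

615.04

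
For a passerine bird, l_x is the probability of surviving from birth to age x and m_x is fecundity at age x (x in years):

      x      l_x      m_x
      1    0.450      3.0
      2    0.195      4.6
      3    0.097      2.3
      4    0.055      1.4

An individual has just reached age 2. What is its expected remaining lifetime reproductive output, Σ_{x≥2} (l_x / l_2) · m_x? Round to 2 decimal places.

6.14

l_2 = 0.195. Conditional survival from age 2 to x is l_x / l_2.
  x=2: (0.195/0.195) × 4.6 = 4.6000
  x=3: (0.097/0.195) × 2.3 = 1.1441
  x=4: (0.055/0.195) × 1.4 = 0.3949
Sum = 4.6000 + 1.1441 + 0.3949 = 6.1390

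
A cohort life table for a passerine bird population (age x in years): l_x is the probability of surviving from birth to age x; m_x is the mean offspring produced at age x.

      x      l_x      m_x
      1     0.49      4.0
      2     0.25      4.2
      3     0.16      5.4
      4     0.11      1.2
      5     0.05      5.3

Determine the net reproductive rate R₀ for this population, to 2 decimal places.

4.27

R₀ = Σ l_x m_x:
  age 1: 0.49 × 4.0 = 1.9600
  age 2: 0.25 × 4.2 = 1.0500
  age 3: 0.16 × 5.4 = 0.8640
  age 4: 0.11 × 1.2 = 0.1320
  age 5: 0.05 × 5.3 = 0.2650
R₀ = 1.9600 + 1.0500 + 0.8640 + 0.1320 + 0.2650 = 4.2710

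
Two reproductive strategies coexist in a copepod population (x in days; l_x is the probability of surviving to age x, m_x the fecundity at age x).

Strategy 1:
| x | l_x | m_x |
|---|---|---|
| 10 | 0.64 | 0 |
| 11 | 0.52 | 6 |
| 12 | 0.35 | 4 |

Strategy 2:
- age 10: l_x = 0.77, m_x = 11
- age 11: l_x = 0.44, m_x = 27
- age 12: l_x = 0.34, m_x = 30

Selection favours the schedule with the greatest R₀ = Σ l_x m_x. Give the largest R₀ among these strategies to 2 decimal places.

30.55

Strategy 1: R₀ = 0.64×0 + 0.52×6 + 0.35×4 = 4.5200
Strategy 2: R₀ = 0.77×11 + 0.44×27 + 0.34×30 = 30.5500
Highest R₀: strategy 2 with 30.5500.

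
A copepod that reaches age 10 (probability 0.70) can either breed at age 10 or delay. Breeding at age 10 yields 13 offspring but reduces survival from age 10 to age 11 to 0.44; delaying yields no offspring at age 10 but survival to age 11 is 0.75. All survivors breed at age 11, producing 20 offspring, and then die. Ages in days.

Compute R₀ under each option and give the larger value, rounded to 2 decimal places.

15.26

breed at age 10: R₀ = 0.70 × (13 + 0.44 × 20) = 0.70 × 21.8000 = 15.2600
delay to age 11: R₀ = 0.70 × (0.75 × 20) = 0.70 × 15.0000 = 10.5000
Higher: breed at age 10 (15.2600).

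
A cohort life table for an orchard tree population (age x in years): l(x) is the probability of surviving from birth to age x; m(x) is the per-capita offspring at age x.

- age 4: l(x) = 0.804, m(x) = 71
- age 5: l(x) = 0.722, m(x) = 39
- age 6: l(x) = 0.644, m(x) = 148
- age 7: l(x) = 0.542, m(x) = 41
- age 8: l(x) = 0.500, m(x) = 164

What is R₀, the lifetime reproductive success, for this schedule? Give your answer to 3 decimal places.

R₀ = Σ l(x) m(x):
  age 4: 0.804 × 71 = 57.0840
  age 5: 0.722 × 39 = 28.1580
  age 6: 0.644 × 148 = 95.3120
  age 7: 0.542 × 41 = 22.2220
  age 8: 0.500 × 164 = 82.0000
R₀ = 57.0840 + 28.1580 + 95.3120 + 22.2220 + 82.0000 = 284.7760

284.776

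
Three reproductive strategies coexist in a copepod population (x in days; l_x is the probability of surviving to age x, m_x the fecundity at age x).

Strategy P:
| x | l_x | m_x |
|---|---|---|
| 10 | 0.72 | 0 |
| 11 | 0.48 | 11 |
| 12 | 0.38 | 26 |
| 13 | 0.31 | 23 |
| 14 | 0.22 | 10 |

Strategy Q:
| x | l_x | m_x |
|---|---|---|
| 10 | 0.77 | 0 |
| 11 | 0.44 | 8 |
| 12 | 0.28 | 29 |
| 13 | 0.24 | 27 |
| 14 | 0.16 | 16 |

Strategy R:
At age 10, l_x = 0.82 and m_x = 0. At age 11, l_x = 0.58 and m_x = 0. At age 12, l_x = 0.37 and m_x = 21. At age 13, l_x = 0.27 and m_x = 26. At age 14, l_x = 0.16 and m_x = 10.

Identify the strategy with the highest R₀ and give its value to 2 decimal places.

Strategy P: R₀ = 0.72×0 + 0.48×11 + 0.38×26 + 0.31×23 + 0.22×10 = 24.4900
Strategy Q: R₀ = 0.77×0 + 0.44×8 + 0.28×29 + 0.24×27 + 0.16×16 = 20.6800
Strategy R: R₀ = 0.82×0 + 0.58×0 + 0.37×21 + 0.27×26 + 0.16×10 = 16.3900
Highest R₀: strategy P with 24.4900.

24.49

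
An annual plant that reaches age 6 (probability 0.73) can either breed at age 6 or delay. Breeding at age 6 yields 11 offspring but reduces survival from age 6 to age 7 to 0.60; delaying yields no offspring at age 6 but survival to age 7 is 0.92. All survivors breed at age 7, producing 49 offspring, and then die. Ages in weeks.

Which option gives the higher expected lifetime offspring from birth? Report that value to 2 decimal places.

32.91

breed at age 6: R₀ = 0.73 × (11 + 0.60 × 49) = 0.73 × 40.4000 = 29.4920
delay to age 7: R₀ = 0.73 × (0.92 × 49) = 0.73 × 45.0800 = 32.9084
Higher: delay to age 7 (32.9084).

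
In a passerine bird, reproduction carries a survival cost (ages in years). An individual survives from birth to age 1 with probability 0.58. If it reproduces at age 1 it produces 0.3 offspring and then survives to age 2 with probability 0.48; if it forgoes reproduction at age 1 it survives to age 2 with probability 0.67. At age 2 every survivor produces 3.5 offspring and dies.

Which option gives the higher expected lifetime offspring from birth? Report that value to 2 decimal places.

breed at age 1: R₀ = 0.58 × (0.3 + 0.48 × 3.5) = 0.58 × 1.9800 = 1.1484
delay to age 2: R₀ = 0.58 × (0.67 × 3.5) = 0.58 × 2.3450 = 1.3601
Higher: delay to age 2 (1.3601).

1.36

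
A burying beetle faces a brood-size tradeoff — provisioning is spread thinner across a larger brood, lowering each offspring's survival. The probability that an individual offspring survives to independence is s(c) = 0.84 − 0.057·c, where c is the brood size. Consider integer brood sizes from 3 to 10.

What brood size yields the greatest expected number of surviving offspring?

7

Expected surviving offspring = c × s(c):
  c=3: 3 × 0.669 = 2.007
  c=4: 4 × 0.612 = 2.448
  c=5: 5 × 0.555 = 2.775
  c=6: 6 × 0.498 = 2.988
  c=7: 7 × 0.441 = 3.087
  c=8: 8 × 0.384 = 3.072
  c=9: 9 × 0.327 = 2.943
  c=10: 10 × 0.270 = 2.700
Maximum at c = 7 (3.087 surviving offspring).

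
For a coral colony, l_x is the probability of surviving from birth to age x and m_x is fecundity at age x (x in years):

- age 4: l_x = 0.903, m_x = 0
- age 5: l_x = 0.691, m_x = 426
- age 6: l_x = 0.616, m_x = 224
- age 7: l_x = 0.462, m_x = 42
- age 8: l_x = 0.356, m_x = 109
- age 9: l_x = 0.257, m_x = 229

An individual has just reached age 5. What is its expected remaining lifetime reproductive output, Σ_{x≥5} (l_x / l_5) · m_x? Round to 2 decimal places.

l_5 = 0.691. Conditional survival from age 5 to x is l_x / l_5.
  x=5: (0.691/0.691) × 426 = 426.0000
  x=6: (0.616/0.691) × 224 = 199.6874
  x=7: (0.462/0.691) × 42 = 28.0810
  x=8: (0.356/0.691) × 109 = 56.1563
  x=9: (0.257/0.691) × 229 = 85.1708
Sum = 426.0000 + 199.6874 + 28.0810 + 56.1563 + 85.1708 = 795.0955

795.10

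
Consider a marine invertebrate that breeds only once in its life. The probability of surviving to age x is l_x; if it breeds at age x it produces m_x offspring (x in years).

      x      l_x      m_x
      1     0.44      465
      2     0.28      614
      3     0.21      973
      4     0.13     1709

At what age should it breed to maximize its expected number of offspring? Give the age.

Expected offspring if breeding at age x = l_x × m_x:
  age 1: 0.44 × 465 = 204.600
  age 2: 0.28 × 614 = 171.920
  age 3: 0.21 × 973 = 204.330
  age 4: 0.13 × 1709 = 222.170
Maximum at age 4 (222.170).

4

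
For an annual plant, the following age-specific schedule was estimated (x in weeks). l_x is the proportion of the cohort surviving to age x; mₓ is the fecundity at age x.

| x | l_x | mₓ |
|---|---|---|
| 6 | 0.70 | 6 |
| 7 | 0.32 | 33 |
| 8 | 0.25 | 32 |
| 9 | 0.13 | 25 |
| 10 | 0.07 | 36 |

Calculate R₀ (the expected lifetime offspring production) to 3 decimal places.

28.530

R₀ = Σ l_x mₓ:
  age 6: 0.70 × 6 = 4.2000
  age 7: 0.32 × 33 = 10.5600
  age 8: 0.25 × 32 = 8.0000
  age 9: 0.13 × 25 = 3.2500
  age 10: 0.07 × 36 = 2.5200
R₀ = 4.2000 + 10.5600 + 8.0000 + 3.2500 + 2.5200 = 28.5300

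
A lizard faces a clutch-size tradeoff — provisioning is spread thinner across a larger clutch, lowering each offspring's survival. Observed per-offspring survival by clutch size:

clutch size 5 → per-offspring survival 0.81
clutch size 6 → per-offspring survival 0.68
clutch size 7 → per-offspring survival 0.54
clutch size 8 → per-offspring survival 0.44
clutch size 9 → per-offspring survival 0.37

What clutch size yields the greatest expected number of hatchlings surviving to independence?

Expected hatchlings surviving to independence = c × s(c):
  c=5: 5 × 0.81 = 4.050
  c=6: 6 × 0.68 = 4.080
  c=7: 7 × 0.54 = 3.780
  c=8: 8 × 0.44 = 3.520
  c=9: 9 × 0.37 = 3.330
Maximum at c = 6 (4.080 hatchlings surviving to independence).

6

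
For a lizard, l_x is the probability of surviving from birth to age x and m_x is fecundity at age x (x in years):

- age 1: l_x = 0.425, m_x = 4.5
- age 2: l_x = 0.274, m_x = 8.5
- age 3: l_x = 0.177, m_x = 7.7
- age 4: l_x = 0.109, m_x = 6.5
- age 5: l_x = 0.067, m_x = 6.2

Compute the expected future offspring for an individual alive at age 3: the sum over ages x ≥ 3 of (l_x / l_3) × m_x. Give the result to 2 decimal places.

14.05

l_3 = 0.177. Conditional survival from age 3 to x is l_x / l_3.
  x=3: (0.177/0.177) × 7.7 = 7.7000
  x=4: (0.109/0.177) × 6.5 = 4.0028
  x=5: (0.067/0.177) × 6.2 = 2.3469
Sum = 7.7000 + 4.0028 + 2.3469 = 14.0497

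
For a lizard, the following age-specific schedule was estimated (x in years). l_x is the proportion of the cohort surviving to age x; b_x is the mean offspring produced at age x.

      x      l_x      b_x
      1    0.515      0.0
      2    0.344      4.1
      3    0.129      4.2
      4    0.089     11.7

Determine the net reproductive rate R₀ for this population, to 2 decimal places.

R₀ = Σ l_x b_x:
  age 1: 0.515 × 0.0 = 0.0000
  age 2: 0.344 × 4.1 = 1.4104
  age 3: 0.129 × 4.2 = 0.5418
  age 4: 0.089 × 11.7 = 1.0413
R₀ = 0.0000 + 1.4104 + 0.5418 + 1.0413 = 2.9935

2.99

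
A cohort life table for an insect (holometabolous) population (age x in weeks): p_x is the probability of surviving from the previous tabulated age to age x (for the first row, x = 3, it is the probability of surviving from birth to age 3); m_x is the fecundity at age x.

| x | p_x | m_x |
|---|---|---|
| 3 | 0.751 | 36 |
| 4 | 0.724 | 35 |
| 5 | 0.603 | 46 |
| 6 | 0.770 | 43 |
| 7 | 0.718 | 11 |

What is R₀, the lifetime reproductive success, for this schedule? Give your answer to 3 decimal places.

Survivorship from birth: l_x = p_3·p_4·…·p_x.
  l_3 = 0.75100
  l_4 = 0.54372
  l_5 = 0.32787
  l_6 = 0.25246
  l_7 = 0.18126
R₀ = Σ l_x m_x:
  age 3: 0.75100 × 36 = 27.0360
  age 4: 0.54372 × 35 = 19.0302
  age 5: 0.32787 × 46 = 15.0820
  age 6: 0.25246 × 43 = 10.8558
  age 7: 0.18126 × 11 = 1.9939
R₀ = 27.0360 + 19.0302 + 15.0820 + 10.8558 + 1.9939 = 73.9979

73.998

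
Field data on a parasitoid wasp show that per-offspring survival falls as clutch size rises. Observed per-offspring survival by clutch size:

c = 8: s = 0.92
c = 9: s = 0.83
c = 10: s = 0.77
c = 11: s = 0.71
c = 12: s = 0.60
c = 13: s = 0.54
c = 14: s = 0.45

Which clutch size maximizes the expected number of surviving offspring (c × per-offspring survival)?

11

Expected surviving offspring = c × s(c):
  c=8: 8 × 0.92 = 7.360
  c=9: 9 × 0.83 = 7.470
  c=10: 10 × 0.77 = 7.700
  c=11: 11 × 0.71 = 7.810
  c=12: 12 × 0.60 = 7.200
  c=13: 13 × 0.54 = 7.020
  c=14: 14 × 0.45 = 6.300
Maximum at c = 11 (7.810 surviving offspring).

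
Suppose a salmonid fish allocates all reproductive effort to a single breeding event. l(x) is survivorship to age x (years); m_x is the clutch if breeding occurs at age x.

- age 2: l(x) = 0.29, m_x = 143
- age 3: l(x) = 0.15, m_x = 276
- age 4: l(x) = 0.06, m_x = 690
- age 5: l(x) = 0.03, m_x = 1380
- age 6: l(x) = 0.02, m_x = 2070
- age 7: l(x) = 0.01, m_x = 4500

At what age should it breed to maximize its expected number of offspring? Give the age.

7

Expected offspring if breeding at age x = l(x) × m_x:
  age 2: 0.29 × 143 = 41.470
  age 3: 0.15 × 276 = 41.400
  age 4: 0.06 × 690 = 41.400
  age 5: 0.03 × 1380 = 41.400
  age 6: 0.02 × 2070 = 41.400
  age 7: 0.01 × 4500 = 45.000
Maximum at age 7 (45.000).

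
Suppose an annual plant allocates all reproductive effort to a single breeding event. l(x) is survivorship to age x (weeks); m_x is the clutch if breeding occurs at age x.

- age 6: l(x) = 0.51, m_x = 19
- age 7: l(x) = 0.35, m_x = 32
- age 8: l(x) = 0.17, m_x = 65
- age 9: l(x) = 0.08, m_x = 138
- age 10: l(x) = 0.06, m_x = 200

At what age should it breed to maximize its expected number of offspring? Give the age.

10

Expected offspring if breeding at age x = l(x) × m_x:
  age 6: 0.51 × 19 = 9.690
  age 7: 0.35 × 32 = 11.200
  age 8: 0.17 × 65 = 11.050
  age 9: 0.08 × 138 = 11.040
  age 10: 0.06 × 200 = 12.000
Maximum at age 10 (12.000).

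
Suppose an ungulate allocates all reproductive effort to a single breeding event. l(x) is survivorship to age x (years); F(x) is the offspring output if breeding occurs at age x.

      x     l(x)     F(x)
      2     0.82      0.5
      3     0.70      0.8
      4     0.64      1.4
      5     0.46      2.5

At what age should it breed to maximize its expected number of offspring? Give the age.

Expected offspring if breeding at age x = l(x) × F(x):
  age 2: 0.82 × 0.5 = 0.410
  age 3: 0.70 × 0.8 = 0.560
  age 4: 0.64 × 1.4 = 0.896
  age 5: 0.46 × 2.5 = 1.150
Maximum at age 5 (1.150).

5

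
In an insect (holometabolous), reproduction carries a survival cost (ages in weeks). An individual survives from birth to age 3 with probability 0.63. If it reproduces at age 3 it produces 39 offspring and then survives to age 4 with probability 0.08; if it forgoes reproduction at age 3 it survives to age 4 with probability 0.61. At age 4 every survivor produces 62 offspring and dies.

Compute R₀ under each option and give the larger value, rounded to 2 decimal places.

27.69

breed at age 3: R₀ = 0.63 × (39 + 0.08 × 62) = 0.63 × 43.9600 = 27.6948
delay to age 4: R₀ = 0.63 × (0.61 × 62) = 0.63 × 37.8200 = 23.8266
Higher: breed at age 3 (27.6948).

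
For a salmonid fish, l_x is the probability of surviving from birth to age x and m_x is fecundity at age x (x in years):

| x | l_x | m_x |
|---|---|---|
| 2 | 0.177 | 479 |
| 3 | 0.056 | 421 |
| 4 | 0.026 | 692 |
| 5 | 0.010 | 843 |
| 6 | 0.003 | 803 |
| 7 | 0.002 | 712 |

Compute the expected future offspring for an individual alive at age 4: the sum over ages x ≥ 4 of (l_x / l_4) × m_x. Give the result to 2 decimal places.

l_4 = 0.026. Conditional survival from age 4 to x is l_x / l_4.
  x=4: (0.026/0.026) × 692 = 692.0000
  x=5: (0.010/0.026) × 843 = 324.2308
  x=6: (0.003/0.026) × 803 = 92.6538
  x=7: (0.002/0.026) × 712 = 54.7692
Sum = 692.0000 + 324.2308 + 92.6538 + 54.7692 = 1163.6538

1163.65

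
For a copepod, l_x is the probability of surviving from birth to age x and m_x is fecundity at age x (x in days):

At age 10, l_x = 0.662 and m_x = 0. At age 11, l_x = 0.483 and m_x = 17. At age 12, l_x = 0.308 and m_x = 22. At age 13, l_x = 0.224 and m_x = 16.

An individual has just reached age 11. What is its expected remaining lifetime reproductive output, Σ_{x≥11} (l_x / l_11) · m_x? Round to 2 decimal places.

l_11 = 0.483. Conditional survival from age 11 to x is l_x / l_11.
  x=11: (0.483/0.483) × 17 = 17.0000
  x=12: (0.308/0.483) × 22 = 14.0290
  x=13: (0.224/0.483) × 16 = 7.4203
Sum = 17.0000 + 14.0290 + 7.4203 = 38.4493

38.45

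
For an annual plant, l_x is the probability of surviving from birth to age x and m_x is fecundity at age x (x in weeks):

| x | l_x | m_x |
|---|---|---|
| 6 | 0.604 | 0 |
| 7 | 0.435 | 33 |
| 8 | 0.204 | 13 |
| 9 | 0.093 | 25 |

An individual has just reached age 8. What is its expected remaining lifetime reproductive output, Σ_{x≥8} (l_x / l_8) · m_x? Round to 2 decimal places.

l_8 = 0.204. Conditional survival from age 8 to x is l_x / l_8.
  x=8: (0.204/0.204) × 13 = 13.0000
  x=9: (0.093/0.204) × 25 = 11.3971
Sum = 13.0000 + 11.3971 = 24.3971

24.40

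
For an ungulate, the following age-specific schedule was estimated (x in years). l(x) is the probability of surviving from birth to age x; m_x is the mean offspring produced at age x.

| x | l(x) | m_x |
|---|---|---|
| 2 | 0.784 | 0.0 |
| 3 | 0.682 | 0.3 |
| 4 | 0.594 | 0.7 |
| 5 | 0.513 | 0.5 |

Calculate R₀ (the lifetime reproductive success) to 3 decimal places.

R₀ = Σ l(x) m_x:
  age 2: 0.784 × 0.0 = 0.0000
  age 3: 0.682 × 0.3 = 0.2046
  age 4: 0.594 × 0.7 = 0.4158
  age 5: 0.513 × 0.5 = 0.2565
R₀ = 0.0000 + 0.2046 + 0.4158 + 0.2565 = 0.8769

0.877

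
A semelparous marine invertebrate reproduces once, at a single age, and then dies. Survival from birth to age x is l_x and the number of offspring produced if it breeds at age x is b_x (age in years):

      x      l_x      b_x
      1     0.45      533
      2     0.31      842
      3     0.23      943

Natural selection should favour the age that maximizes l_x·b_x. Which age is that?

2

Expected offspring if breeding at age x = l_x × b_x:
  age 1: 0.45 × 533 = 239.850
  age 2: 0.31 × 842 = 261.020
  age 3: 0.23 × 943 = 216.890
Maximum at age 2 (261.020).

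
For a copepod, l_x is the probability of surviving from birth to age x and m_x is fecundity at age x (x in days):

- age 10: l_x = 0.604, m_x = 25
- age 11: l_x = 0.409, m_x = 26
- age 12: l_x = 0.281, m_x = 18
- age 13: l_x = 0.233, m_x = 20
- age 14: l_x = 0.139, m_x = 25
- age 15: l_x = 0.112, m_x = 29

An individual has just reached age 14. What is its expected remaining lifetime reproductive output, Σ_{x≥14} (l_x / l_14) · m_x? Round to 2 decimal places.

48.37

l_14 = 0.139. Conditional survival from age 14 to x is l_x / l_14.
  x=14: (0.139/0.139) × 25 = 25.0000
  x=15: (0.112/0.139) × 29 = 23.3669
Sum = 25.0000 + 23.3669 = 48.3669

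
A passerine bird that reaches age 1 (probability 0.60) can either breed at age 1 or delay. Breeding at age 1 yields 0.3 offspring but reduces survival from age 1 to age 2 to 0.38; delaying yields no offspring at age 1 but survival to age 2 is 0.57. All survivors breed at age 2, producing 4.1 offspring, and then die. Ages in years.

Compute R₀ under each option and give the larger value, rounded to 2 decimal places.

breed at age 1: R₀ = 0.60 × (0.3 + 0.38 × 4.1) = 0.60 × 1.8580 = 1.1148
delay to age 2: R₀ = 0.60 × (0.57 × 4.1) = 0.60 × 2.3370 = 1.4022
Higher: delay to age 2 (1.4022).

1.40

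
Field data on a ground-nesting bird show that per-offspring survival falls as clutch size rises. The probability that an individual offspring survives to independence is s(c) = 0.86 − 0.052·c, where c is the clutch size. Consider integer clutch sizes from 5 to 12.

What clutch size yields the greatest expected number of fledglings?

8

Expected fledglings = c × s(c):
  c=5: 5 × 0.600 = 3.000
  c=6: 6 × 0.548 = 3.288
  c=7: 7 × 0.496 = 3.472
  c=8: 8 × 0.444 = 3.552
  c=9: 9 × 0.392 = 3.528
  c=10: 10 × 0.340 = 3.400
  c=11: 11 × 0.288 = 3.168
  c=12: 12 × 0.236 = 2.832
Maximum at c = 8 (3.552 fledglings).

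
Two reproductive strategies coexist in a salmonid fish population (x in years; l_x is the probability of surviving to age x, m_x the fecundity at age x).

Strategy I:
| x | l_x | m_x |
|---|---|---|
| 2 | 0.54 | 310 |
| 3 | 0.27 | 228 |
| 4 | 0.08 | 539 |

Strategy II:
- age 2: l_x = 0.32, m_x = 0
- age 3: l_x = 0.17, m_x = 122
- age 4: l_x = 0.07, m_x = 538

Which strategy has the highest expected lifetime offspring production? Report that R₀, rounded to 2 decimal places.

272.08

Strategy I: R₀ = 0.54×310 + 0.27×228 + 0.08×539 = 272.0800
Strategy II: R₀ = 0.32×0 + 0.17×122 + 0.07×538 = 58.4000
Highest R₀: strategy I with 272.0800.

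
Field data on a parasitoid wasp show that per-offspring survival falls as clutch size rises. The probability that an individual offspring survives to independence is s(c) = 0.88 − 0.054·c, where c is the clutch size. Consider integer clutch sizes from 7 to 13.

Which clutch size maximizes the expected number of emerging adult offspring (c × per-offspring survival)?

Expected emerging adult offspring = c × s(c):
  c=7: 7 × 0.502 = 3.514
  c=8: 8 × 0.448 = 3.584
  c=9: 9 × 0.394 = 3.546
  c=10: 10 × 0.340 = 3.400
  c=11: 11 × 0.286 = 3.146
  c=12: 12 × 0.232 = 2.784
  c=13: 13 × 0.178 = 2.314
Maximum at c = 8 (3.584 emerging adult offspring).

8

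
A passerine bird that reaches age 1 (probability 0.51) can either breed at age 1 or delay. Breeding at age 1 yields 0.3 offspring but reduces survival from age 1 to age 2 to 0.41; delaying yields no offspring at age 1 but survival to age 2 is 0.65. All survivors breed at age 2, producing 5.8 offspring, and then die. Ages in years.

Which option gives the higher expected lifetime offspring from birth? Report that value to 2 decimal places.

1.92

breed at age 1: R₀ = 0.51 × (0.3 + 0.41 × 5.8) = 0.51 × 2.6780 = 1.3658
delay to age 2: R₀ = 0.51 × (0.65 × 5.8) = 0.51 × 3.7700 = 1.9227
Higher: delay to age 2 (1.9227).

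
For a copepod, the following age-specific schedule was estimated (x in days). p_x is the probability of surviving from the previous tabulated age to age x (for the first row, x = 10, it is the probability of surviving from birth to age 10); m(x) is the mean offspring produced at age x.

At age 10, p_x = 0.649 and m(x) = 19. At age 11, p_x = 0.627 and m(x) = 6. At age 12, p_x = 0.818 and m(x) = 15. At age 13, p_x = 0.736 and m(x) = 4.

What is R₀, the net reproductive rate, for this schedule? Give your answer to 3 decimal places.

20.745

Survivorship from birth: l_x = p_10·p_11·…·p_x.
  l_10 = 0.64900
  l_11 = 0.40692
  l_12 = 0.33286
  l_13 = 0.24499
R₀ = Σ l_x m(x):
  age 10: 0.64900 × 19 = 12.3310
  age 11: 0.40692 × 6 = 2.4415
  age 12: 0.33286 × 15 = 4.9929
  age 13: 0.24499 × 4 = 0.9800
R₀ = 12.3310 + 2.4415 + 4.9929 + 0.9800 = 20.7454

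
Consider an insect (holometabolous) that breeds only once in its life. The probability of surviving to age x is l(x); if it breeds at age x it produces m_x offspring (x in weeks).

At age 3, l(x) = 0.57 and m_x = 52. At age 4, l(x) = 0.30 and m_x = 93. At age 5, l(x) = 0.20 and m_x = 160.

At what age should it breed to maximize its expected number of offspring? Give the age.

5

Expected offspring if breeding at age x = l(x) × m_x:
  age 3: 0.57 × 52 = 29.640
  age 4: 0.30 × 93 = 27.900
  age 5: 0.20 × 160 = 32.000
Maximum at age 5 (32.000).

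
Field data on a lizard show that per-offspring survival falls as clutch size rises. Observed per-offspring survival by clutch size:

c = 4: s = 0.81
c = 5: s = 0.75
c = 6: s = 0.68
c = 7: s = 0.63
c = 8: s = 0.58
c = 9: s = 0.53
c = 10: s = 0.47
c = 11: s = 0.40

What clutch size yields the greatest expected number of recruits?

Expected recruits = c × s(c):
  c=4: 4 × 0.81 = 3.240
  c=5: 5 × 0.75 = 3.750
  c=6: 6 × 0.68 = 4.080
  c=7: 7 × 0.63 = 4.410
  c=8: 8 × 0.58 = 4.640
  c=9: 9 × 0.53 = 4.770
  c=10: 10 × 0.47 = 4.700
  c=11: 11 × 0.40 = 4.400
Maximum at c = 9 (4.770 recruits).

9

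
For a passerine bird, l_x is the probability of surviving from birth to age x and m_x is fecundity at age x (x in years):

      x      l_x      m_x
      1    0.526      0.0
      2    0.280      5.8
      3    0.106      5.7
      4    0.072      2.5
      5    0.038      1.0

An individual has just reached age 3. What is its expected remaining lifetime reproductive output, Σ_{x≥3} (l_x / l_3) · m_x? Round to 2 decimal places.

7.76

l_3 = 0.106. Conditional survival from age 3 to x is l_x / l_3.
  x=3: (0.106/0.106) × 5.7 = 5.7000
  x=4: (0.072/0.106) × 2.5 = 1.6981
  x=5: (0.038/0.106) × 1.0 = 0.3585
Sum = 5.7000 + 1.6981 + 0.3585 = 7.7566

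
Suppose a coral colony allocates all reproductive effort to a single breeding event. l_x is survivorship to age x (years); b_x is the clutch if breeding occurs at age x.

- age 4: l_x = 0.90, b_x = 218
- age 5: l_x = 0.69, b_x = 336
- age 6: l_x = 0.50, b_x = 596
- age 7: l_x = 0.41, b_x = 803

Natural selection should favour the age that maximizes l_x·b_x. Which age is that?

7

Expected offspring if breeding at age x = l_x × b_x:
  age 4: 0.90 × 218 = 196.200
  age 5: 0.69 × 336 = 231.840
  age 6: 0.50 × 596 = 298.000
  age 7: 0.41 × 803 = 329.230
Maximum at age 7 (329.230).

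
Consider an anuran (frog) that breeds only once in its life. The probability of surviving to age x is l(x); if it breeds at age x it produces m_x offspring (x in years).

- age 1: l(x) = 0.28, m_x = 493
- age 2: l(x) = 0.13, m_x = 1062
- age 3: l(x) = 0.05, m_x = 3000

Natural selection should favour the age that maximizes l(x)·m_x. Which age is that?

3

Expected offspring if breeding at age x = l(x) × m_x:
  age 1: 0.28 × 493 = 138.040
  age 2: 0.13 × 1062 = 138.060
  age 3: 0.05 × 3000 = 150.000
Maximum at age 3 (150.000).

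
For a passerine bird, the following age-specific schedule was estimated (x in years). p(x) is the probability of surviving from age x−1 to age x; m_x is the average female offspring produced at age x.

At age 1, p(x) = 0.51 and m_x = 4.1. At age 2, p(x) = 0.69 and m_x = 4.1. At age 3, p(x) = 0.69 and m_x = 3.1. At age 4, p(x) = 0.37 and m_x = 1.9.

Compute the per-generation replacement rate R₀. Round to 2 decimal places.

Survivorship from birth: l_x = p_1·p_2·…·p_x.
  l_1 = 0.51000
  l_2 = 0.35190
  l_3 = 0.24281
  l_4 = 0.08984
R₀ = Σ l_x m_x:
  age 1: 0.51000 × 4.1 = 2.0910
  age 2: 0.35190 × 4.1 = 1.4428
  age 3: 0.24281 × 3.1 = 0.7527
  age 4: 0.08984 × 1.9 = 0.1707
R₀ = 2.0910 + 1.4428 + 0.7527 + 0.1707 = 4.4572

4.46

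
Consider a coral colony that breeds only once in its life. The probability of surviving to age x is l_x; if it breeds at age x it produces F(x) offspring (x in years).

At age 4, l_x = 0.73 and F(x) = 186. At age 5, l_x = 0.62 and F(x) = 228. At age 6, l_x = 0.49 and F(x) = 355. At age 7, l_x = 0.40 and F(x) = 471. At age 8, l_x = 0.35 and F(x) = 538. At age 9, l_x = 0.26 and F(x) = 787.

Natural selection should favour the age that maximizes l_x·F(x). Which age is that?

9

Expected offspring if breeding at age x = l_x × F(x):
  age 4: 0.73 × 186 = 135.780
  age 5: 0.62 × 228 = 141.360
  age 6: 0.49 × 355 = 173.950
  age 7: 0.40 × 471 = 188.400
  age 8: 0.35 × 538 = 188.300
  age 9: 0.26 × 787 = 204.620
Maximum at age 9 (204.620).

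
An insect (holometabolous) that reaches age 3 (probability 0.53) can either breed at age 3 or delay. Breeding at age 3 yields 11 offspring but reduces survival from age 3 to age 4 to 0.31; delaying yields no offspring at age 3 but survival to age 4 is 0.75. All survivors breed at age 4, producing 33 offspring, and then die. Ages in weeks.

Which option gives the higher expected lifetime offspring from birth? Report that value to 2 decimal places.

13.12

breed at age 3: R₀ = 0.53 × (11 + 0.31 × 33) = 0.53 × 21.2300 = 11.2519
delay to age 4: R₀ = 0.53 × (0.75 × 33) = 0.53 × 24.7500 = 13.1175
Higher: delay to age 4 (13.1175).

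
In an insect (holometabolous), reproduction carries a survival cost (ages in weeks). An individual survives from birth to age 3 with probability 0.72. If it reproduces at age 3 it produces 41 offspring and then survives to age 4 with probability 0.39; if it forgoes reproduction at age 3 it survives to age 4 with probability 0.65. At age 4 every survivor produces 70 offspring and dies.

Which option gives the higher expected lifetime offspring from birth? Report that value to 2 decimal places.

49.18

breed at age 3: R₀ = 0.72 × (41 + 0.39 × 70) = 0.72 × 68.3000 = 49.1760
delay to age 4: R₀ = 0.72 × (0.65 × 70) = 0.72 × 45.5000 = 32.7600
Higher: breed at age 3 (49.1760).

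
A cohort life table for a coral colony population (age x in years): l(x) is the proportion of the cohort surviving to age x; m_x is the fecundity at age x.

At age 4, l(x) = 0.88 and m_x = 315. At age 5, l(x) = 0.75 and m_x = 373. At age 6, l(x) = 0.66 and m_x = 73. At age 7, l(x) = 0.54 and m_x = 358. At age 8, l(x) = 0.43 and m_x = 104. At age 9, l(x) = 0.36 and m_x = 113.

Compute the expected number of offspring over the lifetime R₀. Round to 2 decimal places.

R₀ = Σ l(x) m_x:
  age 4: 0.88 × 315 = 277.2000
  age 5: 0.75 × 373 = 279.7500
  age 6: 0.66 × 73 = 48.1800
  age 7: 0.54 × 358 = 193.3200
  age 8: 0.43 × 104 = 44.7200
  age 9: 0.36 × 113 = 40.6800
R₀ = 277.2000 + 279.7500 + 48.1800 + 193.3200 + 44.7200 + 40.6800 = 883.8500

883.85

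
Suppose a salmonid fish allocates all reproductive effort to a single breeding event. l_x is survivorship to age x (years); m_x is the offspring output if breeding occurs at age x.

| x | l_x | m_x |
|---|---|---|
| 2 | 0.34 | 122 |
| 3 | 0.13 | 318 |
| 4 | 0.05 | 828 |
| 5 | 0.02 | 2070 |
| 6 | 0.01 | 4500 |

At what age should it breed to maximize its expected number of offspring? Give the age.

6

Expected offspring if breeding at age x = l_x × m_x:
  age 2: 0.34 × 122 = 41.480
  age 3: 0.13 × 318 = 41.340
  age 4: 0.05 × 828 = 41.400
  age 5: 0.02 × 2070 = 41.400
  age 6: 0.01 × 4500 = 45.000
Maximum at age 6 (45.000).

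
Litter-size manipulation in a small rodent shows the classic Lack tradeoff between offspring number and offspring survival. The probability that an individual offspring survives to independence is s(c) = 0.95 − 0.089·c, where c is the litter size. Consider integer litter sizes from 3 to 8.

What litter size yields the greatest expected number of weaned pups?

Expected weaned pups = c × s(c):
  c=3: 3 × 0.683 = 2.049
  c=4: 4 × 0.594 = 2.376
  c=5: 5 × 0.505 = 2.525
  c=6: 6 × 0.416 = 2.496
  c=7: 7 × 0.327 = 2.289
  c=8: 8 × 0.238 = 1.904
Maximum at c = 5 (2.525 weaned pups).

5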